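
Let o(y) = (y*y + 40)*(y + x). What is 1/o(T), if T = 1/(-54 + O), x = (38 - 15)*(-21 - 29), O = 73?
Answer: -6859/315521409 ≈ -2.1739e-5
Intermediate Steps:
x = -1150 (x = 23*(-50) = -1150)
T = 1/19 (T = 1/(-54 + 73) = 1/19 ≈ 0.052632)
o(y) = (-1150 + y)*(40 + y²) (o(y) = (y*y + 40)*(y - 1150) = (y² + 40)*(-1150 + y) = (40 + y²)*(-1150 + y) = (-1150 + y)*(40 + y²))
1/o(T) = 1/(-46000 + (1/19)³ - 1150*(1/19)² + 40*(1/19)) = 1/(-46000 + 1/6859 - 1150*1/361 + 40/19) = 1/(-46000 + 1/6859 - 1150/361 + 40/19) = 1/(-315521409/6859) = -6859/315521409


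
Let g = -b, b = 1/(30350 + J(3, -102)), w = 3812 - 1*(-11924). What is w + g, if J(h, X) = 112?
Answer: 479350031/30462 ≈ 15736.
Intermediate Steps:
w = 15736 (w = 3812 + 11924 = 15736)
b = 1/30462 (b = 1/(30350 + 112) = 1/30462 ≈ 3.2828e-5)
g = -1/30462 (g = -1*1/30462 = -1/30462 ≈ -3.2828e-5)
w + g = 15736 - 1/30462 = 479350031/30462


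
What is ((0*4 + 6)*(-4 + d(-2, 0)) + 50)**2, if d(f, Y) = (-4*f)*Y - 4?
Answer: 4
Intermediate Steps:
d(f, Y) = -4 - 4*Y*f (d(f, Y) = -4*Y*f - 4 = -4 - 4*Y*f)
((0*4 + 6)*(-4 + d(-2, 0)) + 50)**2 = ((0*4 + 6)*(-4 + (-4 - 4*0*(-2))) + 50)**2 = ((0 + 6)*(-4 + (-4 + 0)) + 50)**2 = (6*(-4 - 4) + 50)**2 = (6*(-8) + 50)**2 = (-48 + 50)**2 = 2**2 = 4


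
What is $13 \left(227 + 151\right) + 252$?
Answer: $5166$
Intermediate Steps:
$13 \left(227 + 151\right) + 252 = 13 \cdot 378 + 252 = 4914 + 252 = 5166$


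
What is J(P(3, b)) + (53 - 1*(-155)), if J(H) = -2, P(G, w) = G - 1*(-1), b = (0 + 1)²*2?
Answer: 206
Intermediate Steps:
b = 2 (b = 1²*2 = 1*2 = 2)
P(G, w) = 1 + G (P(G, w) = G + 1 = 1 + G)
J(P(3, b)) + (53 - 1*(-155)) = -2 + (53 - 1*(-155)) = -2 + (53 + 155) = -2 + 208 = 206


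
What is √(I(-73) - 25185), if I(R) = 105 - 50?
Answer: I*√25130 ≈ 158.52*I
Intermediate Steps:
I(R) = 55
√(I(-73) - 25185) = √(55 - 25185) = √(-25130) = I*√25130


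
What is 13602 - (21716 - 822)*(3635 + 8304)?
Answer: -249439864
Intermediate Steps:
13602 - (21716 - 822)*(3635 + 8304) = 13602 - 20894*11939 = 13602 - 1*249453466 = 13602 - 249453466 = -249439864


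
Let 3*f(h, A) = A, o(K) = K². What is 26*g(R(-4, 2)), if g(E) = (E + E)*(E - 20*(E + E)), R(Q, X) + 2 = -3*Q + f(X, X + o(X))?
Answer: -292032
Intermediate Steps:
f(h, A) = A/3
R(Q, X) = -2 - 3*Q + X/3 + X²/3 (R(Q, X) = -2 + (-3*Q + (X + X²)/3) = -2 + (-3*Q + (X/3 + X²/3)) = -2 + (-3*Q + X/3 + X²/3) = -2 - 3*Q + X/3 + X²/3)
g(E) = -78*E² (g(E) = (2*E)*(E - 40*E) = (2*E)*(-39*E) = -78*E²)
26*g(R(-4, 2)) = 26*(-78*(-2 - 3*(-4) + (⅓)*2 + (⅓)*2²)²) = 26*(-78*(-2 + 12 + ⅔ + (⅓)*4)²) = 26*(-78*(-2 + 12 + ⅔ + 4/3)²) = 26*(-78*12²) = 26*(-78*144) = 26*(-11232) = -292032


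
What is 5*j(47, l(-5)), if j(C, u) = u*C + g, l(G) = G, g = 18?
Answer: -1085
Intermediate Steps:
j(C, u) = 18 + C*u (j(C, u) = u*C + 18 = C*u + 18 = 18 + C*u)
5*j(47, l(-5)) = 5*(18 + 47*(-5)) = 5*(18 - 235) = 5*(-217) = -1085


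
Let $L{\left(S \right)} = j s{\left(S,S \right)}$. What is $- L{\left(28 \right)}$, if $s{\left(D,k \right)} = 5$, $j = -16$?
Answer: $80$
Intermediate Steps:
$L{\left(S \right)} = -80$ ($L{\left(S \right)} = \left(-16\right) 5 = -80$)
$- L{\left(28 \right)} = \left(-1\right) \left(-80\right) = 80$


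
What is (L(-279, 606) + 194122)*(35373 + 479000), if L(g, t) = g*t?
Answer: 12884014904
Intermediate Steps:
(L(-279, 606) + 194122)*(35373 + 479000) = (-279*606 + 194122)*(35373 + 479000) = (-169074 + 194122)*514373 = 25048*514373 = 12884014904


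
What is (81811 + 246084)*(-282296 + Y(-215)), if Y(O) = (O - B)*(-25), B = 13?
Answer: -90694445420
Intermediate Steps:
Y(O) = 325 - 25*O (Y(O) = (O - 1*13)*(-25) = (O - 13)*(-25) = (-13 + O)*(-25) = 325 - 25*O)
(81811 + 246084)*(-282296 + Y(-215)) = (81811 + 246084)*(-282296 + (325 - 25*(-215))) = 327895*(-282296 + (325 + 5375)) = 327895*(-282296 + 5700) = 327895*(-276596) = -90694445420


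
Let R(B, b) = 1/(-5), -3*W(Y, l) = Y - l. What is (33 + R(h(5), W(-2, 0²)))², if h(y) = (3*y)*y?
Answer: 26896/25 ≈ 1075.8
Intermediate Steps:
W(Y, l) = -Y/3 + l/3 (W(Y, l) = -(Y - l)/3 = -Y/3 + l/3)
h(y) = 3*y²
R(B, b) = -⅕
(33 + R(h(5), W(-2, 0²)))² = (33 - ⅕)² = (164/5)² = 26896/25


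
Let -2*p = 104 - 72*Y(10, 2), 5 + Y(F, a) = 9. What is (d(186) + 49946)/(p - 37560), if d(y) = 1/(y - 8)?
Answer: -8890389/6669304 ≈ -1.3330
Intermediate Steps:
d(y) = 1/(-8 + y)
Y(F, a) = 4 (Y(F, a) = -5 + 9 = 4)
p = 92 (p = -(104 - 72*4)/2 = -(104 - 288)/2 = -½*(-184) = 92)
(d(186) + 49946)/(p - 37560) = (1/(-8 + 186) + 49946)/(92 - 37560) = (1/178 + 49946)/(-37468) = (1/178 + 49946)*(-1/37468) = (8890389/178)*(-1/37468) = -8890389/6669304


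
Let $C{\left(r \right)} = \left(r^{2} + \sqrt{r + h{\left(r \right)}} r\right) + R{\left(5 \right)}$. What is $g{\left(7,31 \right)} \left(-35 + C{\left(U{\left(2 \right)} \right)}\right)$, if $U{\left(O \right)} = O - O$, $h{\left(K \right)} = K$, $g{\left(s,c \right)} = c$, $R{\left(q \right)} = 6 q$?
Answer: $-155$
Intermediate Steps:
$U{\left(O \right)} = 0$
$C{\left(r \right)} = 30 + r^{2} + \sqrt{2} r^{\frac{3}{2}}$ ($C{\left(r \right)} = \left(r^{2} + \sqrt{r + r} r\right) + 6 \cdot 5 = \left(r^{2} + \sqrt{2 r} r\right) + 30 = \left(r^{2} + \sqrt{2} \sqrt{r} r\right) + 30 = \left(r^{2} + \sqrt{2} r^{\frac{3}{2}}\right) + 30 = 30 + r^{2} + \sqrt{2} r^{\frac{3}{2}}$)
$g{\left(7,31 \right)} \left(-35 + C{\left(U{\left(2 \right)} \right)}\right) = 31 \left(-35 + \left(30 + 0^{2} + \sqrt{2} \cdot 0^{\frac{3}{2}}\right)\right) = 31 \left(-35 + \left(30 + 0 + \sqrt{2} \cdot 0\right)\right) = 31 \left(-35 + \left(30 + 0 + 0\right)\right) = 31 \left(-35 + 30\right) = 31 \left(-5\right) = -155$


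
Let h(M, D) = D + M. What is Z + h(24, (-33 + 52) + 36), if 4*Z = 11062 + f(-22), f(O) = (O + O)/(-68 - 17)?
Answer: 483587/170 ≈ 2844.6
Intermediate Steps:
f(O) = -2*O/85 (f(O) = (2*O)/(-85) = (2*O)*(-1/85) = -2*O/85)
Z = 470157/170 (Z = (11062 - 2/85*(-22))/4 = (11062 + 44/85)/4 = (¼)*(940314/85) = 470157/170 ≈ 2765.6)
Z + h(24, (-33 + 52) + 36) = 470157/170 + (((-33 + 52) + 36) + 24) = 470157/170 + ((19 + 36) + 24) = 470157/170 + (55 + 24) = 470157/170 + 79 = 483587/170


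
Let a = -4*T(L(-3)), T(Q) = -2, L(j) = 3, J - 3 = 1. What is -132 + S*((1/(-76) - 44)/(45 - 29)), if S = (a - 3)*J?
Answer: -56853/304 ≈ -187.02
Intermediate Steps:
J = 4 (J = 3 + 1 = 4)
a = 8 (a = -4*(-2) = 8)
S = 20 (S = (8 - 3)*4 = 5*4 = 20)
-132 + S*((1/(-76) - 44)/(45 - 29)) = -132 + 20*((1/(-76) - 44)/(45 - 29)) = -132 + 20*((-1/76 - 44)/16) = -132 + 20*(-3345/76*1/16) = -132 + 20*(-3345/1216) = -132 - 16725/304 = -56853/304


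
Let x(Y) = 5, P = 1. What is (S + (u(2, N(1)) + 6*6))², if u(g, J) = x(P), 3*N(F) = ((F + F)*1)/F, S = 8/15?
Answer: 388129/225 ≈ 1725.0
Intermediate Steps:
S = 8/15 (S = 8*(1/15) = 8/15 ≈ 0.53333)
N(F) = ⅔ (N(F) = (((F + F)*1)/F)/3 = (((2*F)*1)/F)/3 = ((2*F)/F)/3 = (⅓)*2 = ⅔)
u(g, J) = 5
(S + (u(2, N(1)) + 6*6))² = (8/15 + (5 + 6*6))² = (8/15 + (5 + 36))² = (8/15 + 41)² = (623/15)² = 388129/225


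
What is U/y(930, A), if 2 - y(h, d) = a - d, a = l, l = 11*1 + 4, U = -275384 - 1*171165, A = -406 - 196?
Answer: 446549/615 ≈ 726.10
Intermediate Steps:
A = -602
U = -446549 (U = -275384 - 171165 = -446549)
l = 15 (l = 11 + 4 = 15)
a = 15
y(h, d) = -13 + d (y(h, d) = 2 - (15 - d) = 2 + (-15 + d) = -13 + d)
U/y(930, A) = -446549/(-13 - 602) = -446549/(-615) = -446549*(-1/615) = 446549/615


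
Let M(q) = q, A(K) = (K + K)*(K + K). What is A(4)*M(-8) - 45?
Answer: -557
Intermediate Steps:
A(K) = 4*K² (A(K) = (2*K)*(2*K) = 4*K²)
A(4)*M(-8) - 45 = (4*4²)*(-8) - 45 = (4*16)*(-8) - 45 = 64*(-8) - 45 = -512 - 45 = -557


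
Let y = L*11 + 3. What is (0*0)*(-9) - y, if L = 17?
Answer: -190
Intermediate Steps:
y = 190 (y = 17*11 + 3 = 187 + 3 = 190)
(0*0)*(-9) - y = (0*0)*(-9) - 1*190 = 0*(-9) - 190 = 0 - 190 = -190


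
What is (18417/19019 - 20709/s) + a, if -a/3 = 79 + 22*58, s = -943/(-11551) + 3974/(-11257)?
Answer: 6926639022843669/95878373591 ≈ 72244.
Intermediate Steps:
s = -35288323/130029607 (s = -943*(-1/11551) + 3974*(-1/11257) = 943/11551 - 3974/11257 = -35288323/130029607 ≈ -0.27139)
a = -4065 (a = -3*(79 + 22*58) = -3*(79 + 1276) = -3*1355 = -4065)
(18417/19019 - 20709/s) + a = (18417/19019 - 20709/(-35288323/130029607)) - 4065 = (18417*(1/19019) - 20709*(-130029607/35288323)) - 4065 = (2631/2717 + 2692783131363/35288323) - 4065 = 7316384611491084/95878373591 - 4065 = 6926639022843669/95878373591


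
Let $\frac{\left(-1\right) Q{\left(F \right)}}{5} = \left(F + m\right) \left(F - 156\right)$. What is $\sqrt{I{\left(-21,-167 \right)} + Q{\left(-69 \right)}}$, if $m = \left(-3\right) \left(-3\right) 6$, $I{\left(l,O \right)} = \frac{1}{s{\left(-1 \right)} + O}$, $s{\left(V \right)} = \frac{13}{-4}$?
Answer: $\frac{i \sqrt{7825969599}}{681} \approx 129.9 i$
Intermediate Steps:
$s{\left(V \right)} = - \frac{13}{4}$ ($s{\left(V \right)} = 13 \left(- \frac{1}{4}\right) = - \frac{13}{4}$)
$I{\left(l,O \right)} = \frac{1}{- \frac{13}{4} + O}$
$m = 54$ ($m = 9 \cdot 6 = 54$)
$Q{\left(F \right)} = - 5 \left(-156 + F\right) \left(54 + F\right)$ ($Q{\left(F \right)} = - 5 \left(F + 54\right) \left(F - 156\right) = - 5 \left(54 + F\right) \left(-156 + F\right) = - 5 \left(-156 + F\right) \left(54 + F\right)$)
$\sqrt{I{\left(-21,-167 \right)} + Q{\left(-69 \right)}} = \sqrt{\frac{4}{-13 + 4 \left(-167\right)} + \left(42120 - 5 \left(-69\right)^{2} + 510 \left(-69\right)\right)} = \sqrt{\frac{4}{-13 - 668} - 16875} = \sqrt{\frac{4}{-681} - 16875} = \sqrt{4 \left(- \frac{1}{681}\right) - 16875} = \sqrt{- \frac{4}{681} - 16875} = \sqrt{- \frac{11491879}{681}} = \frac{i \sqrt{7825969599}}{681}$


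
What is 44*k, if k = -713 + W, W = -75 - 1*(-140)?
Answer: -28512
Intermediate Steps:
W = 65 (W = -75 + 140 = 65)
k = -648 (k = -713 + 65 = -648)
44*k = 44*(-648) = -28512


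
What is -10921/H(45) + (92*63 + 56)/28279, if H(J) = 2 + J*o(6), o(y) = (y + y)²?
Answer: -270902295/183304478 ≈ -1.4779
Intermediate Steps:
o(y) = 4*y² (o(y) = (2*y)² = 4*y²)
H(J) = 2 + 144*J (H(J) = 2 + J*(4*6²) = 2 + J*(4*36) = 2 + J*144 = 2 + 144*J)
-10921/H(45) + (92*63 + 56)/28279 = -10921/(2 + 144*45) + (92*63 + 56)/28279 = -10921/(2 + 6480) + (5796 + 56)*(1/28279) = -10921/6482 + 5852*(1/28279) = -10921*1/6482 + 5852/28279 = -10921/6482 + 5852/28279 = -270902295/183304478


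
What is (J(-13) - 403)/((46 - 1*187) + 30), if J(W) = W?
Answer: 416/111 ≈ 3.7477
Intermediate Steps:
(J(-13) - 403)/((46 - 1*187) + 30) = (-13 - 403)/((46 - 1*187) + 30) = -416/((46 - 187) + 30) = -416/(-141 + 30) = -416/(-111) = -416*(-1/111) = 416/111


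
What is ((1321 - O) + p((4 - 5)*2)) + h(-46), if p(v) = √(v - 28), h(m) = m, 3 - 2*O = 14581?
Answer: 8564 + I*√30 ≈ 8564.0 + 5.4772*I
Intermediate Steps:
O = -7289 (O = 3/2 - ½*14581 = 3/2 - 14581/2 = -7289)
p(v) = √(-28 + v)
((1321 - O) + p((4 - 5)*2)) + h(-46) = ((1321 - 1*(-7289)) + √(-28 + (4 - 5)*2)) - 46 = ((1321 + 7289) + √(-28 - 1*2)) - 46 = (8610 + √(-28 - 2)) - 46 = (8610 + √(-30)) - 46 = (8610 + I*√30) - 46 = 8564 + I*√30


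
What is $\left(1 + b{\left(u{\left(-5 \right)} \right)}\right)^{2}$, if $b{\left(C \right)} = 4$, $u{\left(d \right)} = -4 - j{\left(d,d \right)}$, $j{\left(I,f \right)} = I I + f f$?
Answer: $25$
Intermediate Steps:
$j{\left(I,f \right)} = I^{2} + f^{2}$
$u{\left(d \right)} = -4 - 2 d^{2}$ ($u{\left(d \right)} = -4 - \left(d^{2} + d^{2}\right) = -4 - 2 d^{2}$)
$\left(1 + b{\left(u{\left(-5 \right)} \right)}\right)^{2} = \left(1 + 4\right)^{2} = 5^{2} = 25$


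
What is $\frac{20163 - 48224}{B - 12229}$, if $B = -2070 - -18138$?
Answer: $- \frac{2551}{349} \approx -7.3095$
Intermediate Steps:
$B = 16068$ ($B = -2070 + 18138 = 16068$)
$\frac{20163 - 48224}{B - 12229} = \frac{20163 - 48224}{16068 - 12229} = - \frac{28061}{3839} = \left(-28061\right) \frac{1}{3839} = - \frac{2551}{349}$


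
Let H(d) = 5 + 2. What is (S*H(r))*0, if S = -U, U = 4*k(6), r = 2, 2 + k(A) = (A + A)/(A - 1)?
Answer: 0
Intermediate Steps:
k(A) = -2 + 2*A/(-1 + A) (k(A) = -2 + (A + A)/(A - 1) = -2 + (2*A)/(-1 + A) = -2 + 2*A/(-1 + A))
U = 8/5 (U = 4*(2/(-1 + 6)) = 4*(2/5) = 4*(2*(⅕)) = 4*(⅖) = 8/5 ≈ 1.6000)
H(d) = 7
S = -8/5 (S = -1*8/5 = -8/5 ≈ -1.6000)
(S*H(r))*0 = -8/5*7*0 = -56/5*0 = 0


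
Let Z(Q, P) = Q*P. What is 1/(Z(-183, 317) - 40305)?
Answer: -1/98316 ≈ -1.0171e-5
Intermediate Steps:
Z(Q, P) = P*Q
1/(Z(-183, 317) - 40305) = 1/(317*(-183) - 40305) = 1/(-58011 - 40305) = 1/(-98316) = -1/98316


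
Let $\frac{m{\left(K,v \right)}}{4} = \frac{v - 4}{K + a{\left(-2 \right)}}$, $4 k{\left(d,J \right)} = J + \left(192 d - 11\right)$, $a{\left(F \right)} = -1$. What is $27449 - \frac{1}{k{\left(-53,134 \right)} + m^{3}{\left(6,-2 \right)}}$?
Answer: $\frac{36010920029}{1311921} \approx 27449.0$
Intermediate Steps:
$k{\left(d,J \right)} = - \frac{11}{4} + 48 d + \frac{J}{4}$ ($k{\left(d,J \right)} = \frac{J + \left(192 d - 11\right)}{4} = \frac{J + \left(-11 + 192 d\right)}{4} = \frac{-11 + J + 192 d}{4} = - \frac{11}{4} + 48 d + \frac{J}{4}$)
$m{\left(K,v \right)} = \frac{4 \left(-4 + v\right)}{-1 + K}$ ($m{\left(K,v \right)} = 4 \frac{v - 4}{K - 1} = 4 \frac{-4 + v}{-1 + K} = \frac{4 \left(-4 + v\right)}{-1 + K}$)
$27449 - \frac{1}{k{\left(-53,134 \right)} + m^{3}{\left(6,-2 \right)}} = 27449 - \frac{1}{\left(- \frac{11}{4} + 48 \left(-53\right) + \frac{1}{4} \cdot 134\right) + \left(\frac{4 \left(-4 - 2\right)}{-1 + 6}\right)^{3}} = 27449 - \frac{1}{\left(- \frac{11}{4} - 2544 + \frac{67}{2}\right) + \left(4 \cdot \frac{1}{5} \left(-6\right)\right)^{3}} = 27449 - \frac{1}{- \frac{10053}{4} + \left(4 \cdot \frac{1}{5} \left(-6\right)\right)^{3}} = 27449 - \frac{1}{- \frac{10053}{4} + \left(- \frac{24}{5}\right)^{3}} = 27449 - \frac{1}{- \frac{10053}{4} - \frac{13824}{125}} = 27449 - \frac{1}{- \frac{1311921}{500}} = 27449 - - \frac{500}{1311921} = 27449 + \frac{500}{1311921} = \frac{36010920029}{1311921}$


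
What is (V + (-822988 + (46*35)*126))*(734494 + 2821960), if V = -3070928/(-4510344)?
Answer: -1243419687507231652/563793 ≈ -2.2055e+12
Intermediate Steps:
V = 383866/563793 (V = -3070928*(-1/4510344) = 383866/563793 ≈ 0.68086)
(V + (-822988 + (46*35)*126))*(734494 + 2821960) = (383866/563793 + (-822988 + (46*35)*126))*(734494 + 2821960) = (383866/563793 + (-822988 + 1610*126))*3556454 = (383866/563793 + (-822988 + 202860))*3556454 = (383866/563793 - 620128)*3556454 = -349623441638/563793*3556454 = -1243419687507231652/563793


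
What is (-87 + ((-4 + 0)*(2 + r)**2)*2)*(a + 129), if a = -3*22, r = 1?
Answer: -10017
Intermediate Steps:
a = -66
(-87 + ((-4 + 0)*(2 + r)**2)*2)*(a + 129) = (-87 + ((-4 + 0)*(2 + 1)**2)*2)*(-66 + 129) = (-87 - 4*3**2*2)*63 = (-87 - 4*9*2)*63 = (-87 - 36*2)*63 = (-87 - 72)*63 = -159*63 = -10017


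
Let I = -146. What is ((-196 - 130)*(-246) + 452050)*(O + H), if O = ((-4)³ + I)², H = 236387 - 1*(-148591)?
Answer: 228375049188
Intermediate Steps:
H = 384978 (H = 236387 + 148591 = 384978)
O = 44100 (O = ((-4)³ - 146)² = (-64 - 146)² = (-210)² = 44100)
((-196 - 130)*(-246) + 452050)*(O + H) = ((-196 - 130)*(-246) + 452050)*(44100 + 384978) = (-326*(-246) + 452050)*429078 = (80196 + 452050)*429078 = 532246*429078 = 228375049188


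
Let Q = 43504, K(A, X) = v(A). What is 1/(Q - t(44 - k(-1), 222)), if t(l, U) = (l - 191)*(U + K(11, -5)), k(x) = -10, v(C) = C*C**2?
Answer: 1/256265 ≈ 3.9022e-6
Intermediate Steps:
v(C) = C**3
K(A, X) = A**3
t(l, U) = (-191 + l)*(1331 + U) (t(l, U) = (l - 191)*(U + 11**3) = (-191 + l)*(U + 1331) = (-191 + l)*(1331 + U))
1/(Q - t(44 - k(-1), 222)) = 1/(43504 - (-254221 - 191*222 + 1331*(44 - 1*(-10)) + 222*(44 - 1*(-10)))) = 1/(43504 - (-254221 - 42402 + 1331*(44 + 10) + 222*(44 + 10))) = 1/(43504 - (-254221 - 42402 + 1331*54 + 222*54)) = 1/(43504 - (-254221 - 42402 + 71874 + 11988)) = 1/(43504 - 1*(-212761)) = 1/(43504 + 212761) = 1/256265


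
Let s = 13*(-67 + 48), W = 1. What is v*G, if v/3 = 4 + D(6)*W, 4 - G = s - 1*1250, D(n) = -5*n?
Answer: -117078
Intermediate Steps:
s = -247 (s = 13*(-19) = -247)
G = 1501 (G = 4 - (-247 - 1*1250) = 4 - (-247 - 1250) = 4 - 1*(-1497) = 4 + 1497 = 1501)
v = -78 (v = 3*(4 - 5*6*1) = 3*(4 - 30*1) = 3*(4 - 30) = 3*(-26) = -78)
v*G = -78*1501 = -117078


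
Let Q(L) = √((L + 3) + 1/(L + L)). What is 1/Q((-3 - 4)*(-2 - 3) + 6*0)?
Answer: √186270/2661 ≈ 0.16219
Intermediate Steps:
Q(L) = √(3 + L + 1/(2*L)) (Q(L) = √((3 + L) + 1/(2*L)) = √(3 + L + 1/(2*L)))
1/Q((-3 - 4)*(-2 - 3) + 6*0) = 1/(√(12 + 2/((-3 - 4)*(-2 - 3) + 6*0) + 4*((-3 - 4)*(-2 - 3) + 6*0))/2) = 1/(√(12 + 2/(-7*(-5) + 0) + 4*(-7*(-5) + 0))/2) = 1/(√(12 + 2/(35 + 0) + 4*(35 + 0))/2) = 1/(√(12 + 2/35 + 4*35)/2) = 1/(√(12 + 2*(1/35) + 140)/2) = 1/(√(12 + 2/35 + 140)/2) = 1/(√(5322/35)/2) = 1/((√186270/35)/2) = 1/(√186270/70) = √186270/2661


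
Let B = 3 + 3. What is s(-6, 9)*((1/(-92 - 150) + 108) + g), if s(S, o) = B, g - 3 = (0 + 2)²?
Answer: 83487/121 ≈ 689.98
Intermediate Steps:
g = 7 (g = 3 + (0 + 2)² = 3 + 2² = 3 + 4 = 7)
B = 6
s(S, o) = 6
s(-6, 9)*((1/(-92 - 150) + 108) + g) = 6*((1/(-92 - 150) + 108) + 7) = 6*((1/(-242) + 108) + 7) = 6*((-1/242 + 108) + 7) = 6*(26135/242 + 7) = 6*(27829/242) = 83487/121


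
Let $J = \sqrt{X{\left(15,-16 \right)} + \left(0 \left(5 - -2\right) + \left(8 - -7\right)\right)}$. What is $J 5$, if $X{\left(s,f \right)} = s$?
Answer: $5 \sqrt{30} \approx 27.386$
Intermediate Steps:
$J = \sqrt{30}$ ($J = \sqrt{15 + \left(0 \left(5 - -2\right) + \left(8 - -7\right)\right)} = \sqrt{15 + \left(0 \left(5 + 2\right) + \left(8 + 7\right)\right)} = \sqrt{15 + \left(0 \cdot 7 + 15\right)} = \sqrt{15 + \left(0 + 15\right)} = \sqrt{15 + 15} = \sqrt{30} \approx 5.4772$)
$J 5 = \sqrt{30} \cdot 5 = 5 \sqrt{30}$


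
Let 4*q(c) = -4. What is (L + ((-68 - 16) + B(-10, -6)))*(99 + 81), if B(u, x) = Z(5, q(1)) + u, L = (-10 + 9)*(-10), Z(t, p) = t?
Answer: -14220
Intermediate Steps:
q(c) = -1 (q(c) = (1/4)*(-4) = -1)
L = 10 (L = -1*(-10) = 10)
B(u, x) = 5 + u
(L + ((-68 - 16) + B(-10, -6)))*(99 + 81) = (10 + ((-68 - 16) + (5 - 10)))*(99 + 81) = (10 + (-84 - 5))*180 = (10 - 89)*180 = -79*180 = -14220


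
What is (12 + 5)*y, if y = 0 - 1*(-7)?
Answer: 119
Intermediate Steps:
y = 7 (y = 0 + 7 = 7)
(12 + 5)*y = (12 + 5)*7 = 17*7 = 119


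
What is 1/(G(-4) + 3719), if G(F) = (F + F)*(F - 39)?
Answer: 1/4063 ≈ 0.00024612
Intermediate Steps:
G(F) = 2*F*(-39 + F) (G(F) = (2*F)*(-39 + F) = 2*F*(-39 + F))
1/(G(-4) + 3719) = 1/(2*(-4)*(-39 - 4) + 3719) = 1/(2*(-4)*(-43) + 3719) = 1/(344 + 3719) = 1/4063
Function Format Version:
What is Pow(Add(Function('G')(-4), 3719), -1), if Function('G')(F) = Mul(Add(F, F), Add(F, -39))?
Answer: Rational(1, 4063) ≈ 0.00024612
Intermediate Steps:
Function('G')(F) = Mul(2, F, Add(-39, F)) (Function('G')(F) = Mul(Mul(2, F), Add(-39, F)) = Mul(2, F, Add(-39, F)))
Pow(Add(Function('G')(-4), 3719), -1) = Pow(Add(Mul(2, -4, Add(-39, -4)), 3719), -1) = Pow(Add(Mul(2, -4, -43), 3719), -1) = Pow(Add(344, 3719), -1) = Pow(4063, -1) = Rational(1, 4063)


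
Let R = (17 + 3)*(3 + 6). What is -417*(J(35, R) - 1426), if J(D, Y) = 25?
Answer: 584217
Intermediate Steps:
R = 180 (R = 20*9 = 180)
-417*(J(35, R) - 1426) = -417*(25 - 1426) = -417*(-1401) = 584217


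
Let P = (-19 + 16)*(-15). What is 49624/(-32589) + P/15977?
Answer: -791376143/520674453 ≈ -1.5199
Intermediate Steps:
P = 45 (P = -3*(-15) = 45)
49624/(-32589) + P/15977 = 49624/(-32589) + 45/15977 = 49624*(-1/32589) + 45*(1/15977) = -49624/32589 + 45/15977 = -791376143/520674453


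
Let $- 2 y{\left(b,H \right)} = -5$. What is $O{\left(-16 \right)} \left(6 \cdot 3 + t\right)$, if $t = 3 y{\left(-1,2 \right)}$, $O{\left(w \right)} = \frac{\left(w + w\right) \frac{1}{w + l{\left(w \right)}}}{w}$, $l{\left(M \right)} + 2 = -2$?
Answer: $- \frac{51}{20} \approx -2.55$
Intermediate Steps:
$y{\left(b,H \right)} = \frac{5}{2}$ ($y{\left(b,H \right)} = \left(- \frac{1}{2}\right) \left(-5\right) = \frac{5}{2}$)
$l{\left(M \right)} = -4$ ($l{\left(M \right)} = -2 - 2 = -4$)
$O{\left(w \right)} = \frac{2}{-4 + w}$ ($O{\left(w \right)} = \frac{\left(w + w\right) \frac{1}{w - 4}}{w} = \frac{2 w \frac{1}{-4 + w}}{w} = \frac{2}{-4 + w}$)
$t = \frac{15}{2}$ ($t = 3 \cdot \frac{5}{2} = \frac{15}{2} \approx 7.5$)
$O{\left(-16 \right)} \left(6 \cdot 3 + t\right) = \frac{2}{-4 - 16} \left(6 \cdot 3 + \frac{15}{2}\right) = \frac{2}{-20} \left(18 + \frac{15}{2}\right) = 2 \left(- \frac{1}{20}\right) \frac{51}{2} = \left(- \frac{1}{10}\right) \frac{51}{2} = - \frac{51}{20}$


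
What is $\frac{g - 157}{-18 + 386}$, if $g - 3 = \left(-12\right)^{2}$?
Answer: $- \frac{5}{184} \approx -0.027174$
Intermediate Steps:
$g = 147$ ($g = 3 + \left(-12\right)^{2} = 3 + 144 = 147$)
$\frac{g - 157}{-18 + 386} = \frac{147 - 157}{-18 + 386} = - \frac{10}{368} = \left(-10\right) \frac{1}{368} = - \frac{5}{184}$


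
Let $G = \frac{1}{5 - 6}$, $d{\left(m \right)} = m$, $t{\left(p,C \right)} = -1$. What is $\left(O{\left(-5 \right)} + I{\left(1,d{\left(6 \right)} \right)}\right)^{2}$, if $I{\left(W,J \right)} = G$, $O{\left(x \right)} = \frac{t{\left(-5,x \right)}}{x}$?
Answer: $\frac{16}{25} \approx 0.64$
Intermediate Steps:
$G = -1$ ($G = \frac{1}{-1} = -1$)
$O{\left(x \right)} = - \frac{1}{x}$
$I{\left(W,J \right)} = -1$
$\left(O{\left(-5 \right)} + I{\left(1,d{\left(6 \right)} \right)}\right)^{2} = \left(- \frac{1}{-5} - 1\right)^{2} = \left(\left(-1\right) \left(- \frac{1}{5}\right) - 1\right)^{2} = \left(\frac{1}{5} - 1\right)^{2} = \left(- \frac{4}{5}\right)^{2} = \frac{16}{25}$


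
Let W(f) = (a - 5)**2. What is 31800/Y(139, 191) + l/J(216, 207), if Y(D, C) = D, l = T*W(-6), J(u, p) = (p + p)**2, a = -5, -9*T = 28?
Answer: 12263286500/53604099 ≈ 228.78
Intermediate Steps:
T = -28/9 (T = -1/9*28 = -28/9 ≈ -3.1111)
J(u, p) = 4*p**2 (J(u, p) = (2*p)**2 = 4*p**2)
W(f) = 100 (W(f) = (-5 - 5)**2 = (-10)**2 = 100)
l = -2800/9 (l = -28/9*100 = -2800/9 ≈ -311.11)
31800/Y(139, 191) + l/J(216, 207) = 31800/139 - 2800/(9*(4*207**2)) = 31800*(1/139) - 2800/(9*(4*42849)) = 31800/139 - 2800/9/171396 = 31800/139 - 2800/9*1/171396 = 31800/139 - 700/385641 = 12263286500/53604099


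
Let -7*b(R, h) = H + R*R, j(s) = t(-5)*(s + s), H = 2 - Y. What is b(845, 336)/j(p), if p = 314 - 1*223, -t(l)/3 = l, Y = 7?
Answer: -71402/1911 ≈ -37.364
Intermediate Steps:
t(l) = -3*l
p = 91 (p = 314 - 223 = 91)
H = -5 (H = 2 - 1*7 = 2 - 7 = -5)
j(s) = 30*s (j(s) = (-3*(-5))*(s + s) = 15*(2*s) = 30*s)
b(R, h) = 5/7 - R²/7 (b(R, h) = -(-5 + R*R)/7 = -(-5 + R²)/7 = 5/7 - R²/7)
b(845, 336)/j(p) = (5/7 - ⅐*845²)/((30*91)) = (5/7 - ⅐*714025)/2730 = (5/7 - 714025/7)*(1/2730) = -714020/7*1/2730 = -71402/1911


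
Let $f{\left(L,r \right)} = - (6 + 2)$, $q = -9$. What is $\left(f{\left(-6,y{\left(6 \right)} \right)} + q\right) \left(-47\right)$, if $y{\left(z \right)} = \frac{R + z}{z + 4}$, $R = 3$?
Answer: $799$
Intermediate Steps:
$y{\left(z \right)} = \frac{3 + z}{4 + z}$ ($y{\left(z \right)} = \frac{3 + z}{z + 4} = \frac{3 + z}{4 + z}$)
$f{\left(L,r \right)} = -8$ ($f{\left(L,r \right)} = \left(-1\right) 8 = -8$)
$\left(f{\left(-6,y{\left(6 \right)} \right)} + q\right) \left(-47\right) = \left(-8 - 9\right) \left(-47\right) = \left(-17\right) \left(-47\right) = 799$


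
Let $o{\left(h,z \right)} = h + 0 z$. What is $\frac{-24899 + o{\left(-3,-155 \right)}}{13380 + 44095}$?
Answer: $- \frac{24902}{57475} \approx -0.43327$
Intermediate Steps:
$o{\left(h,z \right)} = h$ ($o{\left(h,z \right)} = h + 0 = h$)
$\frac{-24899 + o{\left(-3,-155 \right)}}{13380 + 44095} = \frac{-24899 - 3}{13380 + 44095} = - \frac{24902}{57475}$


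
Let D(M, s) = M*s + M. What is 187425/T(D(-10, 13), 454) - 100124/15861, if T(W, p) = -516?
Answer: -1008137303/2728092 ≈ -369.54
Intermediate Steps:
D(M, s) = M + M*s
187425/T(D(-10, 13), 454) - 100124/15861 = 187425/(-516) - 100124/15861 = 187425*(-1/516) - 100124*1/15861 = -62475/172 - 100124/15861 = -1008137303/2728092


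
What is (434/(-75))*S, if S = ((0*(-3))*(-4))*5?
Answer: 0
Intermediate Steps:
S = 0 (S = (0*(-4))*5 = 0*5 = 0)
(434/(-75))*S = (434/(-75))*0 = (434*(-1/75))*0 = -434/75*0 = 0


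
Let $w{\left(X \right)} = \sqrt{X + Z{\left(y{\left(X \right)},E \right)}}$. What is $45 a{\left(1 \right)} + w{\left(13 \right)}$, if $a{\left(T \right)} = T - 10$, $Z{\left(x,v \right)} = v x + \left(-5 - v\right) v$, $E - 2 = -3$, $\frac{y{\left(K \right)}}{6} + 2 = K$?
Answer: $-405 + 7 i \approx -405.0 + 7.0 i$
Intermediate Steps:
$y{\left(K \right)} = -12 + 6 K$
$E = -1$ ($E = 2 - 3 = -1$)
$Z{\left(x,v \right)} = v x + v \left(-5 - v\right)$
$w{\left(X \right)} = \sqrt{16 - 5 X}$ ($w{\left(X \right)} = \sqrt{X - \left(-5 + \left(-12 + 6 X\right) - -1\right)} = \sqrt{X - \left(-5 + \left(-12 + 6 X\right) + 1\right)} = \sqrt{X - \left(-16 + 6 X\right)} = \sqrt{16 - 5 X}$)
$a{\left(T \right)} = -10 + T$
$45 a{\left(1 \right)} + w{\left(13 \right)} = 45 \left(-10 + 1\right) + \sqrt{16 - 65} = 45 \left(-9\right) + \sqrt{16 - 65} = -405 + \sqrt{-49} = -405 + 7 i$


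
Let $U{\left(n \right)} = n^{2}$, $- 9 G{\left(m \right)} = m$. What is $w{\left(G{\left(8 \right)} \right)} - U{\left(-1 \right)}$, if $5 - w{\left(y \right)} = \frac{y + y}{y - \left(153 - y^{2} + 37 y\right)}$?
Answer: $\frac{38804}{9737} \approx 3.9852$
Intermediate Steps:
$G{\left(m \right)} = - \frac{m}{9}$
$w{\left(y \right)} = 5 - \frac{2 y}{-153 + y^{2} - 36 y}$ ($w{\left(y \right)} = 5 - \frac{y + y}{y - \left(153 - y^{2} + 37 y\right)} = 5 - \frac{2 y}{y - \left(153 - y^{2} + 37 y\right)} = 5 - \frac{2 y}{-153 + y^{2} - 36 y}$)
$w{\left(G{\left(8 \right)} \right)} - U{\left(-1 \right)} = \frac{765 - 5 \left(\left(- \frac{1}{9}\right) 8\right)^{2} + 182 \left(\left(- \frac{1}{9}\right) 8\right)}{153 - \left(\left(- \frac{1}{9}\right) 8\right)^{2} + 36 \left(\left(- \frac{1}{9}\right) 8\right)} - \left(-1\right)^{2} = \frac{765 - 5 \left(- \frac{8}{9}\right)^{2} + 182 \left(- \frac{8}{9}\right)}{153 - \left(- \frac{8}{9}\right)^{2} + 36 \left(- \frac{8}{9}\right)} - 1 = \frac{765 - \frac{320}{81} - \frac{1456}{9}}{153 - \frac{64}{81} - 32} - 1 = \frac{1}{\frac{9737}{81}} \cdot \frac{48541}{81} - 1 = \frac{81}{9737} \cdot \frac{48541}{81} - 1 = \frac{48541}{9737} - 1 = \frac{38804}{9737}$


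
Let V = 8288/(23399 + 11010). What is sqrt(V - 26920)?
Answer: 34*I*sqrt(27571312338)/34409 ≈ 164.07*I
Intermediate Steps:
V = 8288/34409 ≈ 0.24087
sqrt(V - 26920) = sqrt(8288/34409 - 26920) = sqrt(-926281992/34409) = 34*I*sqrt(27571312338)/34409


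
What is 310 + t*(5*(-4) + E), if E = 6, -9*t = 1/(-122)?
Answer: 170183/549 ≈ 309.99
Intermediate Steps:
t = 1/1098 (t = -⅑/(-122) = -⅑*(-1/122) = 1/1098 ≈ 0.00091075)
310 + t*(5*(-4) + E) = 310 + (5*(-4) + 6)/1098 = 310 + (-20 + 6)/1098 = 310 + (1/1098)*(-14) = 310 - 7/549 = 170183/549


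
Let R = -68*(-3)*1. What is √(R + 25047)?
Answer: √25251 ≈ 158.91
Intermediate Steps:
R = 204 (R = -34*(-6)*1 = 204*1 = 204)
√(R + 25047) = √(204 + 25047) = √25251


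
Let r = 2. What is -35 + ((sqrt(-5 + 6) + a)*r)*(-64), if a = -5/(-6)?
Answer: -809/3 ≈ -269.67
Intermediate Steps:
a = 5/6 (a = -5*(-1/6) = 5/6 ≈ 0.83333)
-35 + ((sqrt(-5 + 6) + a)*r)*(-64) = -35 + ((sqrt(-5 + 6) + 5/6)*2)*(-64) = -35 + ((sqrt(1) + 5/6)*2)*(-64) = -35 + ((1 + 5/6)*2)*(-64) = -35 + ((11/6)*2)*(-64) = -35 + (11/3)*(-64) = -35 - 704/3 = -809/3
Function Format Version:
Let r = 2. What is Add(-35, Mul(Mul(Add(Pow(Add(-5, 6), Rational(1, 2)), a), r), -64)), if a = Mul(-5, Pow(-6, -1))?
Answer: Rational(-809, 3) ≈ -269.67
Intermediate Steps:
a = Rational(5, 6) (a = Mul(-5, Rational(-1, 6)) = Rational(5, 6) ≈ 0.83333)
Add(-35, Mul(Mul(Add(Pow(Add(-5, 6), Rational(1, 2)), a), r), -64)) = Add(-35, Mul(Mul(Add(Pow(Add(-5, 6), Rational(1, 2)), Rational(5, 6)), 2), -64)) = Add(-35, Mul(Mul(Add(Pow(1, Rational(1, 2)), Rational(5, 6)), 2), -64)) = Add(-35, Mul(Mul(Add(1, Rational(5, 6)), 2), -64)) = Add(-35, Mul(Mul(Rational(11, 6), 2), -64)) = Add(-35, Mul(Rational(11, 3), -64)) = Add(-35, Rational(-704, 3)) = Rational(-809, 3)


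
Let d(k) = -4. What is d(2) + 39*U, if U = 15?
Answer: 581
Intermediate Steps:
d(2) + 39*U = -4 + 39*15 = -4 + 585 = 581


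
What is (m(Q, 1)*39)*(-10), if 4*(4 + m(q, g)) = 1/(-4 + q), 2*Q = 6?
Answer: 3315/2 ≈ 1657.5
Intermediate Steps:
Q = 3 (Q = (½)*6 = 3)
m(q, g) = -4 + 1/(4*(-4 + q))
(m(Q, 1)*39)*(-10) = (((65 - 16*3)/(4*(-4 + 3)))*39)*(-10) = (((¼)*(65 - 48)/(-1))*39)*(-10) = (((¼)*(-1)*17)*39)*(-10) = -17/4*39*(-10) = -663/4*(-10) = 3315/2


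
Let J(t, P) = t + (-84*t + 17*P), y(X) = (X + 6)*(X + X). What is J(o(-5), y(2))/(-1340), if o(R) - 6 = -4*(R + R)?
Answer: 1637/670 ≈ 2.4433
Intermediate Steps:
o(R) = 6 - 8*R (o(R) = 6 - 4*(R + R) = 6 - 8*R)
y(X) = 2*X*(6 + X) (y(X) = (6 + X)*(2*X) = 2*X*(6 + X))
J(t, P) = -83*t + 17*P
J(o(-5), y(2))/(-1340) = (-83*(6 - 8*(-5)) + 17*(2*2*(6 + 2)))/(-1340) = (-83*(6 + 40) + 17*(2*2*8))*(-1/1340) = (-83*46 + 17*32)*(-1/1340) = (-3818 + 544)*(-1/1340) = -3274*(-1/1340) = 1637/670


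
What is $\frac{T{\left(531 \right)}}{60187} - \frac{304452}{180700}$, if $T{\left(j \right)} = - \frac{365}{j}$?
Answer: $- \frac{17500247924}{10386771525} \approx -1.6849$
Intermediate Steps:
$\frac{T{\left(531 \right)}}{60187} - \frac{304452}{180700} = \frac{\left(-365\right) \frac{1}{531}}{60187} - \frac{304452}{180700} = \left(-365\right) \frac{1}{531} \cdot \frac{1}{60187} - \frac{76113}{45175} = \left(- \frac{365}{531}\right) \frac{1}{60187} - \frac{76113}{45175} = - \frac{365}{31959297} - \frac{76113}{45175} = - \frac{17500247924}{10386771525}$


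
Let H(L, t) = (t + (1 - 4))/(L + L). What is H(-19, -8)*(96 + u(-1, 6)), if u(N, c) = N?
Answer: 55/2 ≈ 27.500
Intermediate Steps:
H(L, t) = (-3 + t)/(2*L) (H(L, t) = (t - 3)/((2*L)) = (-3 + t)*(1/(2*L)) = (-3 + t)/(2*L))
H(-19, -8)*(96 + u(-1, 6)) = ((½)*(-3 - 8)/(-19))*(96 - 1) = ((½)*(-1/19)*(-11))*95 = (11/38)*95 = 55/2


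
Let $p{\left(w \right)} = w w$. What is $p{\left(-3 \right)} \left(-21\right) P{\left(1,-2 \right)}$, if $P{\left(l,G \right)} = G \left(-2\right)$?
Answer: $-756$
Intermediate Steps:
$p{\left(w \right)} = w^{2}$
$P{\left(l,G \right)} = - 2 G$
$p{\left(-3 \right)} \left(-21\right) P{\left(1,-2 \right)} = \left(-3\right)^{2} \left(-21\right) \left(\left(-2\right) \left(-2\right)\right) = 9 \left(-21\right) 4 = \left(-189\right) 4 = -756$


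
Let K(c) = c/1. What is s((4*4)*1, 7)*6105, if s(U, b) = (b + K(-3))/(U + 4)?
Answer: 1221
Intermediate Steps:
K(c) = c (K(c) = c*1 = c)
s(U, b) = (-3 + b)/(4 + U) (s(U, b) = (b - 3)/(U + 4) = (-3 + b)/(4 + U))
s((4*4)*1, 7)*6105 = ((-3 + 7)/(4 + (4*4)*1))*6105 = (4/(4 + 16*1))*6105 = (4/(4 + 16))*6105 = (4/20)*6105 = ((1/20)*4)*6105 = (1/5)*6105 = 1221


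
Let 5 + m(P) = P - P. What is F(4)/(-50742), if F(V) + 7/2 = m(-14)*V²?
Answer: 167/101484 ≈ 0.0016456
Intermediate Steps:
m(P) = -5 (m(P) = -5 + (P - P) = -5 + 0 = -5)
F(V) = -7/2 - 5*V²
F(4)/(-50742) = (-7/2 - 5*4²)/(-50742) = (-7/2 - 5*16)*(-1/50742) = (-7/2 - 80)*(-1/50742) = -167/2*(-1/50742) = 167/101484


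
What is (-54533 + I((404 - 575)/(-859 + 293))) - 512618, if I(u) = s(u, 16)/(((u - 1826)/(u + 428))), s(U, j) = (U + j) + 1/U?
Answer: -56723119805295157/100013329170 ≈ -5.6716e+5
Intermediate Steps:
s(U, j) = U + j + 1/U
I(u) = (428 + u)*(16 + u + 1/u)/(-1826 + u) (I(u) = (u + 16 + 1/u)/(((u - 1826)/(u + 428))) = (16 + u + 1/u)/(((-1826 + u)/(428 + u))) = (16 + u + 1/u)*((428 + u)/(-1826 + u)) = (428 + u)*(16 + u + 1/u)/(-1826 + u))
(-54533 + I((404 - 575)/(-859 + 293))) - 512618 = (-54533 + (1 + ((404 - 575)/(-859 + 293))*(16 + (404 - 575)/(-859 + 293)))*(428 + (404 - 575)/(-859 + 293))/((((404 - 575)/(-859 + 293)))*(-1826 + (404 - 575)/(-859 + 293)))) - 512618 = (-54533 + (1 + (-171/(-566))*(16 - 171/(-566)))*(428 - 171/(-566))/(((-171/(-566)))*(-1826 - 171/(-566)))) - 512618 = (-54533 + (1 + (-171*(-1/566))*(16 - 171*(-1/566)))*(428 - 171*(-1/566))/(((-171*(-1/566)))*(-1826 - 171*(-1/566)))) - 512618 = (-54533 + (1 + 171*(16 + 171/566)/566)*(428 + 171/566)/((171/566)*(-1826 + 171/566))) - 512618 = (-54533 + (566/171)*(1 + (171/566)*(9227/566))*(242419/566)/(-1033345/566)) - 512618 = (-54533 + (566/171)*(-566/1033345)*(1 + 1577817/320356)*(242419/566)) - 512618 = (-54533 + (566/171)*(-566/1033345)*(1898173/320356)*(242419/566)) - 512618 = (-54533 - 460153200487/100013329170) - 512618 = -5454487032828097/100013329170 - 512618 = -56723119805295157/100013329170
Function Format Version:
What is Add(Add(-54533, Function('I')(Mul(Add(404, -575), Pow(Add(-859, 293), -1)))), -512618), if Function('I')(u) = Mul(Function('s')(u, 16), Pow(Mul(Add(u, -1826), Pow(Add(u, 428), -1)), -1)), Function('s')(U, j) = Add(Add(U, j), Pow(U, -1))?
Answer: Rational(-56723119805295157, 100013329170) ≈ -5.6716e+5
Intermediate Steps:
Function('s')(U, j) = Add(U, j, Pow(U, -1))
Function('I')(u) = Mul(Pow(Add(-1826, u), -1), Add(428, u), Add(16, u, Pow(u, -1))) (Function('I')(u) = Mul(Add(u, 16, Pow(u, -1)), Pow(Mul(Add(u, -1826), Pow(Add(u, 428), -1)), -1)) = Mul(Add(16, u, Pow(u, -1)), Pow(Mul(Add(-1826, u), Pow(Add(428, u), -1)), -1)) = Mul(Add(16, u, Pow(u, -1)), Pow(Mul(Pow(Add(428, u), -1), Add(-1826, u)), -1)) = Mul(Add(16, u, Pow(u, -1)), Mul(Pow(Add(-1826, u), -1), Add(428, u))) = Mul(Pow(Add(-1826, u), -1), Add(428, u), Add(16, u, Pow(u, -1))))
Add(Add(-54533, Function('I')(Mul(Add(404, -575), Pow(Add(-859, 293), -1)))), -512618) = Add(Add(-54533, Mul(Pow(Mul(Add(404, -575), Pow(Add(-859, 293), -1)), -1), Pow(Add(-1826, Mul(Add(404, -575), Pow(Add(-859, 293), -1))), -1), Add(1, Mul(Mul(Add(404, -575), Pow(Add(-859, 293), -1)), Add(16, Mul(Add(404, -575), Pow(Add(-859, 293), -1))))), Add(428, Mul(Add(404, -575), Pow(Add(-859, 293), -1))))), -512618) = Add(Add(-54533, Mul(Pow(Mul(-171, Pow(-566, -1)), -1), Pow(Add(-1826, Mul(-171, Pow(-566, -1))), -1), Add(1, Mul(Mul(-171, Pow(-566, -1)), Add(16, Mul(-171, Pow(-566, -1))))), Add(428, Mul(-171, Pow(-566, -1))))), -512618) = Add(Add(-54533, Mul(Pow(Mul(-171, Rational(-1, 566)), -1), Pow(Add(-1826, Mul(-171, Rational(-1, 566))), -1), Add(1, Mul(Mul(-171, Rational(-1, 566)), Add(16, Mul(-171, Rational(-1, 566))))), Add(428, Mul(-171, Rational(-1, 566))))), -512618) = Add(Add(-54533, Mul(Pow(Rational(171, 566), -1), Pow(Add(-1826, Rational(171, 566)), -1), Add(1, Mul(Rational(171, 566), Add(16, Rational(171, 566)))), Add(428, Rational(171, 566)))), -512618) = Add(Add(-54533, Mul(Rational(566, 171), Pow(Rational(-1033345, 566), -1), Add(1, Mul(Rational(171, 566), Rational(9227, 566))), Rational(242419, 566))), -512618) = Add(Add(-54533, Mul(Rational(566, 171), Rational(-566, 1033345), Add(1, Rational(1577817, 320356)), Rational(242419, 566))), -512618) = Add(Add(-54533, Mul(Rational(566, 171), Rational(-566, 1033345), Rational(1898173, 320356), Rational(242419, 566))), -512618) = Add(Add(-54533, Rational(-460153200487, 100013329170)), -512618) = Add(Rational(-5454487032828097, 100013329170), -512618) = Rational(-56723119805295157, 100013329170)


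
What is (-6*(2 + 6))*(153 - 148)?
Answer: -240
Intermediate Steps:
(-6*(2 + 6))*(153 - 148) = -6*8*5 = -48*5 = -240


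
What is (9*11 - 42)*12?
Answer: 684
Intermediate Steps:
(9*11 - 42)*12 = (99 - 42)*12 = 57*12 = 684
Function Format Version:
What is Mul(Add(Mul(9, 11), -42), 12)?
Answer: 684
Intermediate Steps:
Mul(Add(Mul(9, 11), -42), 12) = Mul(Add(99, -42), 12) = Mul(57, 12) = 684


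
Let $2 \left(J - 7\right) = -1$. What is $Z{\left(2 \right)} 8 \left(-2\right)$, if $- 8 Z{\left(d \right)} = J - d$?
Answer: $9$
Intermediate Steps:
$J = \frac{13}{2}$ ($J = 7 + \frac{1}{2} \left(-1\right) = 7 - \frac{1}{2} = \frac{13}{2} \approx 6.5$)
$Z{\left(d \right)} = - \frac{13}{16} + \frac{d}{8}$ ($Z{\left(d \right)} = - \frac{\frac{13}{2} - d}{8} = - \frac{13}{16} + \frac{d}{8}$)
$Z{\left(2 \right)} 8 \left(-2\right) = \left(- \frac{13}{16} + \frac{1}{8} \cdot 2\right) 8 \left(-2\right) = \left(- \frac{13}{16} + \frac{1}{4}\right) 8 \left(-2\right) = \left(- \frac{9}{16}\right) 8 \left(-2\right) = \left(- \frac{9}{2}\right) \left(-2\right) = 9$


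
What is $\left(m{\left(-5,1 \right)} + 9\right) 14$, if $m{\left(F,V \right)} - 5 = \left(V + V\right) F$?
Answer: $56$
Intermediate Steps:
$m{\left(F,V \right)} = 5 + 2 F V$ ($m{\left(F,V \right)} = 5 + \left(V + V\right) F = 5 + 2 V F = 5 + 2 F V$)
$\left(m{\left(-5,1 \right)} + 9\right) 14 = \left(\left(5 + 2 \left(-5\right) 1\right) + 9\right) 14 = \left(\left(5 - 10\right) + 9\right) 14 = \left(-5 + 9\right) 14 = 4 \cdot 14 = 56$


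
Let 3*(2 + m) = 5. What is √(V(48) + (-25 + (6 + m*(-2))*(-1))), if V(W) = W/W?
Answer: 2*I*√69/3 ≈ 5.5378*I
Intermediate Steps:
m = -⅓ (m = -2 + (⅓)*5 = -2 + 5/3 = -⅓ ≈ -0.33333)
V(W) = 1
√(V(48) + (-25 + (6 + m*(-2))*(-1))) = √(1 + (-25 + (6 - ⅓*(-2))*(-1))) = √(1 + (-25 + (6 + ⅔)*(-1))) = √(1 + (-25 + (20/3)*(-1))) = √(1 + (-25 - 20/3)) = √(1 - 95/3) = √(-92/3) = 2*I*√69/3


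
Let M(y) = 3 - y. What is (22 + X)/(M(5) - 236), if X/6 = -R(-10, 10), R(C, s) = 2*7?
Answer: 31/119 ≈ 0.26050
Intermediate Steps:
R(C, s) = 14
X = -84 (X = 6*(-1*14) = 6*(-14) = -84)
(22 + X)/(M(5) - 236) = (22 - 84)/((3 - 1*5) - 236) = -62/((3 - 5) - 236) = -62/(-2 - 236) = -62/(-238) = -62*(-1/238) = 31/119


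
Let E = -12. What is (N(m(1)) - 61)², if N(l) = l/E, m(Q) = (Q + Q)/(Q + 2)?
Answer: 1207801/324 ≈ 3727.8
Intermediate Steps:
m(Q) = 2*Q/(2 + Q) (m(Q) = (2*Q)/(2 + Q) = 2*Q/(2 + Q))
N(l) = -l/12 (N(l) = l/(-12) = l*(-1/12) = -l/12)
(N(m(1)) - 61)² = (-1/(6*(2 + 1)) - 61)² = (-1/(6*3) - 61)² = (-1/12*⅔ - 61)² = (-1/18 - 61)² = (-1099/18)² = 1207801/324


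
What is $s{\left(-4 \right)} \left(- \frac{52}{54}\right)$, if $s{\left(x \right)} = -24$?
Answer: $\frac{208}{9} \approx 23.111$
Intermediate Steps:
$s{\left(-4 \right)} \left(- \frac{52}{54}\right) = - 24 \left(- \frac{52}{54}\right) = - 24 \left(\left(-52\right) \frac{1}{54}\right) = \left(-24\right) \left(- \frac{26}{27}\right) = \frac{208}{9}$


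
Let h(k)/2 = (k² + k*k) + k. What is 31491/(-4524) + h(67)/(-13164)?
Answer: -13788519/1654276 ≈ -8.3351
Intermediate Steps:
h(k) = 2*k + 4*k² (h(k) = 2*((k² + k*k) + k) = 2*((k² + k²) + k) = 2*(2*k² + k) = 2*(k + 2*k²) = 2*k + 4*k²)
31491/(-4524) + h(67)/(-13164) = 31491/(-4524) + (2*67*(1 + 2*67))/(-13164) = 31491*(-1/4524) + (2*67*(1 + 134))*(-1/13164) = -10497/1508 + (2*67*135)*(-1/13164) = -10497/1508 + 18090*(-1/13164) = -10497/1508 - 3015/2194 = -13788519/1654276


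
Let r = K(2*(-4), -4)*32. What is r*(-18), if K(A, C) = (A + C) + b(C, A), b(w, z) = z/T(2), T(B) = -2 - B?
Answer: 5760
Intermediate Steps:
b(w, z) = -z/4 (b(w, z) = z/(-2 - 1*2) = z/(-2 - 2) = z/(-4) = z*(-¼) = -z/4)
K(A, C) = C + 3*A/4 (K(A, C) = (A + C) - A/4 = C + 3*A/4)
r = -320 (r = (-4 + 3*(2*(-4))/4)*32 = (-4 + (¾)*(-8))*32 = (-4 - 6)*32 = -10*32 = -320)
r*(-18) = -320*(-18) = 5760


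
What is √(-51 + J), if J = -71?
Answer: I*√122 ≈ 11.045*I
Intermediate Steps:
√(-51 + J) = √(-51 - 71) = √(-122) = I*√122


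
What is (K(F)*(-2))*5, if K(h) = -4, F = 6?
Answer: 40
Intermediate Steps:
(K(F)*(-2))*5 = -4*(-2)*5 = 8*5 = 40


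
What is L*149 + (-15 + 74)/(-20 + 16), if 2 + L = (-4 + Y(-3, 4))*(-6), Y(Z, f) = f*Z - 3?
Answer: 66693/4 ≈ 16673.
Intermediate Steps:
Y(Z, f) = -3 + Z*f (Y(Z, f) = Z*f - 3 = -3 + Z*f)
L = 112 (L = -2 + (-4 + (-3 - 3*4))*(-6) = -2 + (-4 + (-3 - 12))*(-6) = -2 + (-4 - 15)*(-6) = -2 - 19*(-6) = -2 + 114 = 112)
L*149 + (-15 + 74)/(-20 + 16) = 112*149 + (-15 + 74)/(-20 + 16) = 16688 + 59/(-4) = 16688 + 59*(-1/4) = 16688 - 59/4 = 66693/4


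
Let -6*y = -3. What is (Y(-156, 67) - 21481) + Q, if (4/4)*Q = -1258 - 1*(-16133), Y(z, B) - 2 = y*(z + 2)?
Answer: -6681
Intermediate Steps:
y = ½ (y = -⅙*(-3) = ½ ≈ 0.50000)
Y(z, B) = 3 + z/2 (Y(z, B) = 2 + (z + 2)/2 = 2 + (2 + z)/2 = 2 + (1 + z/2) = 3 + z/2)
Q = 14875 (Q = -1258 - 1*(-16133) = -1258 + 16133 = 14875)
(Y(-156, 67) - 21481) + Q = ((3 + (½)*(-156)) - 21481) + 14875 = ((3 - 78) - 21481) + 14875 = (-75 - 21481) + 14875 = -21556 + 14875 = -6681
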